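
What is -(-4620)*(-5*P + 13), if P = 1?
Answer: 36960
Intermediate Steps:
-(-4620)*(-5*P + 13) = -(-4620)*(-5*1 + 13) = -(-4620)*(-5 + 13) = -(-4620)*8 = -231*(-160) = 36960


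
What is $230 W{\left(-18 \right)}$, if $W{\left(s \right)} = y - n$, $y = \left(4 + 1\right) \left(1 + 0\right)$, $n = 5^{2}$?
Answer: $-4600$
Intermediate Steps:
$n = 25$
$y = 5$ ($y = 5 \cdot 1 = 5$)
$W{\left(s \right)} = -20$ ($W{\left(s \right)} = 5 - 25 = -20$)
$230 W{\left(-18 \right)} = 230 \left(-20\right) = -4600$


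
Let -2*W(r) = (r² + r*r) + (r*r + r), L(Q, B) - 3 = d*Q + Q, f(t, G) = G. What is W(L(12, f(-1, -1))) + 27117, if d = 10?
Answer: -288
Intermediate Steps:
L(Q, B) = 3 + 11*Q (L(Q, B) = 3 + (10*Q + Q) = 3 + 11*Q)
W(r) = -3*r²/2 - r/2 (W(r) = -((r² + r*r) + (r*r + r))/2 = -((r² + r²) + (r² + r))/2 = -(2*r² + (r + r²))/2 = -(r + 3*r²)/2 = -3*r²/2 - r/2)
W(L(12, f(-1, -1))) + 27117 = -(3 + 11*12)*(1 + 3*(3 + 11*12))/2 + 27117 = -(3 + 132)*(1 + 3*(3 + 132))/2 + 27117 = -½*135*(1 + 3*135) + 27117 = -½*135*(1 + 405) + 27117 = -½*135*406 + 27117 = -27405 + 27117 = -288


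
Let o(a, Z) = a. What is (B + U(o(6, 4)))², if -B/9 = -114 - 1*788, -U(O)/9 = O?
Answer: 65028096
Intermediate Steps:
U(O) = -9*O
B = 8118 (B = -9*(-114 - 1*788) = -9*(-114 - 788) = -9*(-902) = 8118)
(B + U(o(6, 4)))² = (8118 - 9*6)² = (8118 - 54)² = 8064² = 65028096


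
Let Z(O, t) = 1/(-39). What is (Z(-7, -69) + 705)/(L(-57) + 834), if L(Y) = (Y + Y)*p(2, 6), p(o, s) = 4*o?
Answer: -13747/1521 ≈ -9.0381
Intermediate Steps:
L(Y) = 16*Y (L(Y) = (Y + Y)*(4*2) = (2*Y)*8 = 16*Y)
Z(O, t) = -1/39
(Z(-7, -69) + 705)/(L(-57) + 834) = (-1/39 + 705)/(16*(-57) + 834) = 27494/(39*(-912 + 834)) = (27494/39)/(-78) = (27494/39)*(-1/78) = -13747/1521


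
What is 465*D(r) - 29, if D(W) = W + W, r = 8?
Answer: 7411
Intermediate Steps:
D(W) = 2*W
465*D(r) - 29 = 465*(2*8) - 29 = 465*16 - 29 = 7440 - 29 = 7411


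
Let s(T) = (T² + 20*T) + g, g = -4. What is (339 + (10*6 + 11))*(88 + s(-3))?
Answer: 13530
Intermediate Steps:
s(T) = -4 + T² + 20*T (s(T) = (T² + 20*T) - 4 = -4 + T² + 20*T)
(339 + (10*6 + 11))*(88 + s(-3)) = (339 + (10*6 + 11))*(88 + (-4 + (-3)² + 20*(-3))) = (339 + (60 + 11))*(88 + (-4 + 9 - 60)) = (339 + 71)*(88 - 55) = 410*33 = 13530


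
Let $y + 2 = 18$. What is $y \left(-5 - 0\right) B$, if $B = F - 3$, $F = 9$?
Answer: $-480$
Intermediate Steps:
$y = 16$ ($y = -2 + 18 = 16$)
$B = 6$ ($B = 9 - 3 = 6$)
$y \left(-5 - 0\right) B = 16 \left(-5 - 0\right) 6 = 16 \left(-5 + 0\right) 6 = 16 \left(-5\right) 6 = \left(-80\right) 6 = -480$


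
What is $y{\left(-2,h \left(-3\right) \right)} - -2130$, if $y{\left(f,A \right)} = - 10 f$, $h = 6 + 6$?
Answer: $2150$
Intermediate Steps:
$h = 12$
$y{\left(-2,h \left(-3\right) \right)} - -2130 = \left(-10\right) \left(-2\right) - -2130 = 20 + 2130 = 2150$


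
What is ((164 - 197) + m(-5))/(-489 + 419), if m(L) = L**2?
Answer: 4/35 ≈ 0.11429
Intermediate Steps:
((164 - 197) + m(-5))/(-489 + 419) = ((164 - 197) + (-5)**2)/(-489 + 419) = (-33 + 25)/(-70) = -8*(-1/70) = 4/35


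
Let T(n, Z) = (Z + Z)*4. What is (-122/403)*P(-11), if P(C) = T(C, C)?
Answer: 10736/403 ≈ 26.640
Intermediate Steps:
T(n, Z) = 8*Z (T(n, Z) = (2*Z)*4 = 8*Z)
P(C) = 8*C
(-122/403)*P(-11) = (-122/403)*(8*(-11)) = -122*1/403*(-88) = -122/403*(-88) = 10736/403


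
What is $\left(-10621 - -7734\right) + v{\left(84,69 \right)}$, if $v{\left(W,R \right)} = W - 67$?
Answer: $-2870$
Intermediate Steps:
$v{\left(W,R \right)} = -67 + W$ ($v{\left(W,R \right)} = W - 67 = -67 + W$)
$\left(-10621 - -7734\right) + v{\left(84,69 \right)} = \left(-10621 - -7734\right) + \left(-67 + 84\right) = \left(-10621 + 7734\right) + 17 = -2887 + 17 = -2870$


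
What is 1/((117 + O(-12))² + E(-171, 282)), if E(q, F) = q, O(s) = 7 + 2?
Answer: 1/15705 ≈ 6.3674e-5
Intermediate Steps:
O(s) = 9
1/((117 + O(-12))² + E(-171, 282)) = 1/((117 + 9)² - 171) = 1/(126² - 171) = 1/(15876 - 171) = 1/15705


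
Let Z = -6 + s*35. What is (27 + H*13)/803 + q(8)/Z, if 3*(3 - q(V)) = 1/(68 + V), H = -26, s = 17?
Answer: -41216363/107836476 ≈ -0.38221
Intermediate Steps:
Z = 589 (Z = -6 + 17*35 = -6 + 595 = 589)
q(V) = 3 - 1/(3*(68 + V))
(27 + H*13)/803 + q(8)/Z = (27 - 26*13)/803 + ((611 + 9*8)/(3*(68 + 8)))/589 = (27 - 338)*(1/803) + ((⅓)*(611 + 72)/76)*(1/589) = -311*1/803 + ((⅓)*(1/76)*683)*(1/589) = -311/803 + (683/228)*(1/589) = -311/803 + 683/134292 = -41216363/107836476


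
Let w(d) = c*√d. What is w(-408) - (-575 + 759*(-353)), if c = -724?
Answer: 268502 - 1448*I*√102 ≈ 2.685e+5 - 14624.0*I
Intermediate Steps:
w(d) = -724*√d
w(-408) - (-575 + 759*(-353)) = -1448*I*√102 - (-575 + 759*(-353)) = -1448*I*√102 - (-575 - 267927) = -1448*I*√102 - 1*(-268502) = -1448*I*√102 + 268502 = 268502 - 1448*I*√102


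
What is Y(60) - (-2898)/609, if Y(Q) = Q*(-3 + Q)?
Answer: 99318/29 ≈ 3424.8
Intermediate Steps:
Y(60) - (-2898)/609 = 60*(-3 + 60) - (-2898)/609 = 60*57 - (-2898)/609 = 3420 - 1*(-138/29) = 3420 + 138/29 = 99318/29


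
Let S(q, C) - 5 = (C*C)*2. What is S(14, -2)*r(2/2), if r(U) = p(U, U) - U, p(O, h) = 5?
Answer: 52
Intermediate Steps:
S(q, C) = 5 + 2*C**2 (S(q, C) = 5 + (C*C)*2 = 5 + C**2*2 = 5 + 2*C**2)
r(U) = 5 - U
S(14, -2)*r(2/2) = (5 + 2*(-2)**2)*(5 - 2/2) = (5 + 2*4)*(5 - 2/2) = (5 + 8)*(5 - 1*1) = 13*(5 - 1) = 13*4 = 52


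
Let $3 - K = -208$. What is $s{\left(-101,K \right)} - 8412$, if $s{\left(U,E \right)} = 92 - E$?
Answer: $-8531$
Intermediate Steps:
$K = 211$ ($K = 3 - -208 = 3 + 208 = 211$)
$s{\left(-101,K \right)} - 8412 = \left(92 - 211\right) - 8412 = -119 - 8412 = -8531$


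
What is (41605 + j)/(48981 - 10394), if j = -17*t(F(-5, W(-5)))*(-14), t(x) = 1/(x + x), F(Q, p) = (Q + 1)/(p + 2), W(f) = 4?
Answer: 82853/77174 ≈ 1.0736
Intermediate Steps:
F(Q, p) = (1 + Q)/(2 + p)
t(x) = 1/(2*x)
j = -357/2 (j = -17/(2*((1 - 5)/(2 + 4)))*(-14) = -17/(2*(-4/6))*(-14) = -17/(2*((⅙)*(-4)))*(-14) = -17/(2*(-⅔))*(-14) = -17*(-3)/(2*2)*(-14) = -17*(-¾)*(-14) = (51/4)*(-14) = -357/2 ≈ -178.50)
(41605 + j)/(48981 - 10394) = (41605 - 357/2)/(48981 - 10394) = (82853/2)/38587 = (82853/2)*(1/38587) = 82853/77174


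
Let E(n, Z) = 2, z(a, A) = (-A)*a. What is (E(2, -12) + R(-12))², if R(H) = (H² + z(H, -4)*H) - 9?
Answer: 508369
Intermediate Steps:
z(a, A) = -A*a
R(H) = -9 + 5*H² (R(H) = (H² + (-1*(-4)*H)*H) - 9 = (H² + (4*H)*H) - 9 = (H² + 4*H²) - 9 = 5*H² - 9 = -9 + 5*H²)
(E(2, -12) + R(-12))² = (2 + (-9 + 5*(-12)²))² = (2 + (-9 + 5*144))² = (2 + (-9 + 720))² = (2 + 711)² = 713² = 508369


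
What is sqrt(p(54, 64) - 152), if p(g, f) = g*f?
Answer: 2*sqrt(826) ≈ 57.480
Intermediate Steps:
p(g, f) = f*g
sqrt(p(54, 64) - 152) = sqrt(64*54 - 152) = sqrt(3456 - 152) = sqrt(3304) = 2*sqrt(826)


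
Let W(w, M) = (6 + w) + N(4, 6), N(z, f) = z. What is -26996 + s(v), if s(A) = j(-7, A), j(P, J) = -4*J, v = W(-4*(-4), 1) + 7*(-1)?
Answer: -27072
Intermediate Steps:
W(w, M) = 10 + w (W(w, M) = (6 + w) + 4 = 10 + w)
v = 19 (v = (10 - 4*(-4)) + 7*(-1) = (10 + 16) - 7 = 26 - 7 = 19)
s(A) = -4*A
-26996 + s(v) = -26996 - 4*19 = -26996 - 76 = -27072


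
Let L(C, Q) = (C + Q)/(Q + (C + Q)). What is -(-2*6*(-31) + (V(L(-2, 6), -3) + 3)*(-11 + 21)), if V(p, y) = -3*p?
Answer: -390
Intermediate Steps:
L(C, Q) = (C + Q)/(C + 2*Q)
-(-2*6*(-31) + (V(L(-2, 6), -3) + 3)*(-11 + 21)) = -(-2*6*(-31) + (-3*(-2 + 6)/(-2 + 2*6) + 3)*(-11 + 21)) = -(-12*(-31) + (-3*4/(-2 + 12) + 3)*10) = -(372 + (-3*4/10 + 3)*10) = -(372 + (-3*⅖ + 3)*10) = -(372 + (-6/5 + 3)*10) = -(372 + (9/5)*10) = -(372 + 18) = -1*390 = -390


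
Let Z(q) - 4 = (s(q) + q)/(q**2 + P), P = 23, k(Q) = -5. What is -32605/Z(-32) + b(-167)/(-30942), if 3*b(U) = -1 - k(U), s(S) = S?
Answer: -1584420778903/191407212 ≈ -8277.8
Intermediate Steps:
b(U) = 4/3 (b(U) = (-1 - 1*(-5))/3 = (-1 + 5)/3 = (1/3)*4 = 4/3)
Z(q) = 4 + 2*q/(23 + q**2) (Z(q) = 4 + (q + q)/(q**2 + 23) = 4 + (2*q)/(23 + q**2) = 4 + 2*q/(23 + q**2))
-32605/Z(-32) + b(-167)/(-30942) = -32605*(23 + (-32)**2)/(2*(46 - 32 + 2*(-32)**2)) + (4/3)/(-30942) = -32605*(23 + 1024)/(2*(46 - 32 + 2*1024)) + (4/3)*(-1/30942) = -32605*1047/(2*(46 - 32 + 2048)) - 2/46413 = -32605/(2*(1/1047)*2062) - 2/46413 = -32605/4124/1047 - 2/46413 = -32605*1047/4124 - 2/46413 = -34137435/4124 - 2/46413 = -1584420778903/191407212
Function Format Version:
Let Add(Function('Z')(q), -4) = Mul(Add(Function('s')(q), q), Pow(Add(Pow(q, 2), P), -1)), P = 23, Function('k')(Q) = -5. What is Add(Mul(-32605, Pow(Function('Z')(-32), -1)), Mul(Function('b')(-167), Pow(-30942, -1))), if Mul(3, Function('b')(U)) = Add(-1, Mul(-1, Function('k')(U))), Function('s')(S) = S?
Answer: Rational(-1584420778903, 191407212) ≈ -8277.8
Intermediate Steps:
Function('b')(U) = Rational(4, 3) (Function('b')(U) = Mul(Rational(1, 3), Add(-1, Mul(-1, -5))) = Mul(Rational(1, 3), Add(-1, 5)) = Mul(Rational(1, 3), 4) = Rational(4, 3))
Function('Z')(q) = Add(4, Mul(2, q, Pow(Add(23, Pow(q, 2)), -1))) (Function('Z')(q) = Add(4, Mul(Add(q, q), Pow(Add(Pow(q, 2), 23), -1))) = Add(4, Mul(Mul(2, q), Pow(Add(23, Pow(q, 2)), -1))) = Add(4, Mul(2, q, Pow(Add(23, Pow(q, 2)), -1))))
Add(Mul(-32605, Pow(Function('Z')(-32), -1)), Mul(Function('b')(-167), Pow(-30942, -1))) = Add(Mul(-32605, Pow(Mul(2, Pow(Add(23, Pow(-32, 2)), -1), Add(46, -32, Mul(2, Pow(-32, 2)))), -1)), Mul(Rational(4, 3), Pow(-30942, -1))) = Add(Mul(-32605, Pow(Mul(2, Pow(Add(23, 1024), -1), Add(46, -32, Mul(2, 1024))), -1)), Mul(Rational(4, 3), Rational(-1, 30942))) = Add(Mul(-32605, Pow(Mul(2, Pow(1047, -1), Add(46, -32, 2048)), -1)), Rational(-2, 46413)) = Add(Mul(-32605, Pow(Mul(2, Rational(1, 1047), 2062), -1)), Rational(-2, 46413)) = Add(Mul(-32605, Pow(Rational(4124, 1047), -1)), Rational(-2, 46413)) = Add(Mul(-32605, Rational(1047, 4124)), Rational(-2, 46413)) = Add(Rational(-34137435, 4124), Rational(-2, 46413)) = Rational(-1584420778903, 191407212)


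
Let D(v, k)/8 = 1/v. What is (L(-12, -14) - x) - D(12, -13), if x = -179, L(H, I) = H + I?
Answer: 457/3 ≈ 152.33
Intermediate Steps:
D(v, k) = 8/v
(L(-12, -14) - x) - D(12, -13) = ((-12 - 14) - 1*(-179)) - 8/12 = (-26 + 179) - 8/12 = 153 - 1*2/3 = 153 - 2/3 = 457/3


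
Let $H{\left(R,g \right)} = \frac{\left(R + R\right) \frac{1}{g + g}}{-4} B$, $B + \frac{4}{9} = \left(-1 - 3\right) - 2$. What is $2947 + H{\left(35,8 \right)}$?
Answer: $\frac{425383}{144} \approx 2954.0$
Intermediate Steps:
$B = - \frac{58}{9}$ ($B = - \frac{4}{9} - 6 = - \frac{58}{9} \approx -6.4444$)
$H{\left(R,g \right)} = \frac{29 R}{18 g}$ ($H{\left(R,g \right)} = \frac{\left(R + R\right) \frac{1}{g + g}}{-4} \left(- \frac{58}{9}\right) = \frac{2 R}{2 g} \left(- \frac{1}{4}\right) \left(- \frac{58}{9}\right) = 2 R \frac{1}{2 g} \left(- \frac{1}{4}\right) \left(- \frac{58}{9}\right) = \frac{R}{g} \left(- \frac{1}{4}\right) \left(- \frac{58}{9}\right) = - \frac{R}{4 g} \left(- \frac{58}{9}\right) = \frac{29 R}{18 g}$)
$2947 + H{\left(35,8 \right)} = 2947 + \frac{29}{18} \cdot 35 \cdot \frac{1}{8} = 2947 + \frac{1015}{144} = \frac{425383}{144}$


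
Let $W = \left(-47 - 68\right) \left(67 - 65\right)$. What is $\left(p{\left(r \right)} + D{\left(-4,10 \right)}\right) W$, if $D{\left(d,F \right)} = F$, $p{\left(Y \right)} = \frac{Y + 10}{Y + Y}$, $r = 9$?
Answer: $- \frac{22885}{9} \approx -2542.8$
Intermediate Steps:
$p{\left(Y \right)} = \frac{10 + Y}{2 Y}$
$W = -230$ ($W = \left(-115\right) 2 = -230$)
$\left(p{\left(r \right)} + D{\left(-4,10 \right)}\right) W = \left(\frac{10 + 9}{2 \cdot 9} + 10\right) \left(-230\right) = \left(\frac{1}{2} \cdot \frac{1}{9} \cdot 19 + 10\right) \left(-230\right) = \left(\frac{19}{18} + 10\right) \left(-230\right) = \frac{199}{18} \left(-230\right) = - \frac{22885}{9}$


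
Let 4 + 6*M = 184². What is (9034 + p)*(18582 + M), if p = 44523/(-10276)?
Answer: 561929342216/2569 ≈ 2.1873e+8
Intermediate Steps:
p = -44523/10276 (p = 44523*(-1/10276) = -44523/10276 ≈ -4.3327)
M = 5642 (M = -⅔ + (⅙)*184² = -⅔ + (⅙)*33856 = -⅔ + 16928/3 = 5642)
(9034 + p)*(18582 + M) = (9034 - 44523/10276)*(18582 + 5642) = (92788861/10276)*24224 = 561929342216/2569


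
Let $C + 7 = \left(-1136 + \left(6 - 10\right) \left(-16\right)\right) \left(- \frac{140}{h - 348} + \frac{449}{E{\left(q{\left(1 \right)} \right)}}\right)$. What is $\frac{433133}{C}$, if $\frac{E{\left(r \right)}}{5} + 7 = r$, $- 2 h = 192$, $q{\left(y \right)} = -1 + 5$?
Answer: $\frac{240388815}{17617651} \approx 13.645$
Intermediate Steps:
$q{\left(y \right)} = 4$
$h = -96$ ($h = \left(- \frac{1}{2}\right) 192 = -96$)
$E{\left(r \right)} = -35 + 5 r$
$C = \frac{17617651}{555}$ ($C = -7 + \left(-1136 + \left(6 - 10\right) \left(-16\right)\right) \left(- \frac{140}{-96 - 348} + \frac{449}{-35 + 5 \cdot 4}\right) = -7 + \left(-1136 - -64\right) \left(- \frac{140}{-96 - 348} + \frac{449}{-35 + 20}\right) = -7 + \left(-1136 + 64\right) \left(- \frac{140}{-444} + \frac{449}{-15}\right) = -7 - 1072 \left(\left(-140\right) \left(- \frac{1}{444}\right) + 449 \left(- \frac{1}{15}\right)\right) = -7 - 1072 \left(\frac{35}{111} - \frac{449}{15}\right) = -7 - - \frac{17621536}{555} = -7 + \frac{17621536}{555} = \frac{17617651}{555} \approx 31744.0$)
$\frac{433133}{C} = \frac{433133}{\frac{17617651}{555}} = 433133 \cdot \frac{555}{17617651} = \frac{240388815}{17617651}$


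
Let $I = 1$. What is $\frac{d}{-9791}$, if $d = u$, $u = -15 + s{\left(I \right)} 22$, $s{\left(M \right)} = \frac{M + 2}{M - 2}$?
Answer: $\frac{81}{9791} \approx 0.0082729$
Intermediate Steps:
$s{\left(M \right)} = \frac{2 + M}{-2 + M}$
$u = -81$ ($u = -15 + \frac{2 + 1}{-2 + 1} \cdot 22 = -15 + \frac{1}{-1} \cdot 3 \cdot 22 = -15 + \left(-1\right) 3 \cdot 22 = -15 - 66 = -81$)
$d = -81$
$\frac{d}{-9791} = - \frac{81}{-9791} = \left(-81\right) \left(- \frac{1}{9791}\right) = \frac{81}{9791}$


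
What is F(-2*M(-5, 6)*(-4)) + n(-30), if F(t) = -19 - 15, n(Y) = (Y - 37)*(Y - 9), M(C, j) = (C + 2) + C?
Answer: 2579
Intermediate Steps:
M(C, j) = 2 + 2*C (M(C, j) = (2 + C) + C = 2 + 2*C)
n(Y) = (-37 + Y)*(-9 + Y)
F(t) = -34
F(-2*M(-5, 6)*(-4)) + n(-30) = -34 + (333 + (-30)² - 46*(-30)) = -34 + (333 + 900 + 1380) = -34 + 2613 = 2579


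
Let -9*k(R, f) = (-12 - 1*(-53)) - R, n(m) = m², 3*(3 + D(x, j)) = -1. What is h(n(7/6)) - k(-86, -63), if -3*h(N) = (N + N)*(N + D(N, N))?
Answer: 30911/1944 ≈ 15.901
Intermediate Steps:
D(x, j) = -10/3 (D(x, j) = -3 + (⅓)*(-1) = -3 - ⅓ = -10/3)
h(N) = -2*N*(-10/3 + N)/3 (h(N) = -(N + N)*(N - 10/3)/3 = -2*N*(-10/3 + N)/3)
k(R, f) = -41/9 + R/9 (k(R, f) = -((-12 - 1*(-53)) - R)/9 = -((-12 + 53) - R)/9 = -(41 - R)/9 = -41/9 + R/9)
h(n(7/6)) - k(-86, -63) = 2*(7/6)²*(10 - 3*(7/6)²)/9 - (-41/9 + (⅑)*(-86)) = 2*(7*(⅙))²*(10 - 3*(7*(⅙))²)/9 - (-41/9 - 86/9) = 2*(7/6)²*(10 - 3*(7/6)²)/9 - 1*(-127/9) = (2/9)*(49/36)*(10 - 3*49/36) + 127/9 = (2/9)*(49/36)*(10 - 49/12) + 127/9 = (2/9)*(49/36)*(71/12) + 127/9 = 3479/1944 + 127/9 = 30911/1944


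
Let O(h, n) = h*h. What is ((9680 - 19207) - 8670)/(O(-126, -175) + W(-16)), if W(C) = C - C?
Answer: -18197/15876 ≈ -1.1462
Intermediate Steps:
W(C) = 0
O(h, n) = h**2
((9680 - 19207) - 8670)/(O(-126, -175) + W(-16)) = ((9680 - 19207) - 8670)/((-126)**2 + 0) = (-9527 - 8670)/(15876 + 0) = -18197/15876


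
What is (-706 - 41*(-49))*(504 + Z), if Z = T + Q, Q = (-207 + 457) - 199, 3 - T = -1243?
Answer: 2346703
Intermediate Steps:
T = 1246 (T = 3 - 1*(-1243) = 3 + 1243 = 1246)
Q = 51 (Q = 250 - 199 = 51)
Z = 1297 (Z = 1246 + 51 = 1297)
(-706 - 41*(-49))*(504 + Z) = (-706 - 41*(-49))*(504 + 1297) = (-706 + 2009)*1801 = 1303*1801 = 2346703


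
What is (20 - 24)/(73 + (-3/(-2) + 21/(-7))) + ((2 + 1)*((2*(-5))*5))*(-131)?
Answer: 2809942/143 ≈ 19650.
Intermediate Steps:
(20 - 24)/(73 + (-3/(-2) + 21/(-7))) + ((2 + 1)*((2*(-5))*5))*(-131) = -4/(73 + (-3*(-½) + 21*(-⅐))) + (3*(-10*5))*(-131) = -4/(73 + (3/2 - 3)) + (3*(-50))*(-131) = -4/(73 - 3/2) - 150*(-131) = -4/143/2 + 19650 = -4*2/143 + 19650 = -8/143 + 19650 = 2809942/143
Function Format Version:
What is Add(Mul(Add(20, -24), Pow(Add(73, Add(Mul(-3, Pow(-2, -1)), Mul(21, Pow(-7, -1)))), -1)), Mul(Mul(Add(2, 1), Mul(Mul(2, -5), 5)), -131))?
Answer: Rational(2809942, 143) ≈ 19650.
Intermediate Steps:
Add(Mul(Add(20, -24), Pow(Add(73, Add(Mul(-3, Pow(-2, -1)), Mul(21, Pow(-7, -1)))), -1)), Mul(Mul(Add(2, 1), Mul(Mul(2, -5), 5)), -131)) = Add(Mul(-4, Pow(Add(73, Add(Mul(-3, Rational(-1, 2)), Mul(21, Rational(-1, 7)))), -1)), Mul(Mul(3, Mul(-10, 5)), -131)) = Add(Mul(-4, Pow(Add(73, Add(Rational(3, 2), -3)), -1)), Mul(Mul(3, -50), -131)) = Add(Mul(-4, Pow(Add(73, Rational(-3, 2)), -1)), Mul(-150, -131)) = Add(Mul(-4, Pow(Rational(143, 2), -1)), 19650) = Add(Mul(-4, Rational(2, 143)), 19650) = Add(Rational(-8, 143), 19650) = Rational(2809942, 143)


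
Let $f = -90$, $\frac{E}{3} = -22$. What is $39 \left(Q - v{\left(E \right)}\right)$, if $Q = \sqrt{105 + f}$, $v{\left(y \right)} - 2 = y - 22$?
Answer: $3354 + 39 \sqrt{15} \approx 3505.0$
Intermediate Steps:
$E = -66$ ($E = 3 \left(-22\right) = -66$)
$v{\left(y \right)} = -20 + y$ ($v{\left(y \right)} = 2 + \left(y - 22\right) = 2 + \left(-22 + y\right) = -20 + y$)
$Q = \sqrt{15}$ ($Q = \sqrt{105 - 90} = \sqrt{15} \approx 3.873$)
$39 \left(Q - v{\left(E \right)}\right) = 39 \left(\sqrt{15} - \left(-20 - 66\right)\right) = 39 \left(\sqrt{15} - -86\right) = 39 \left(\sqrt{15} + 86\right) = 39 \left(86 + \sqrt{15}\right) = 3354 + 39 \sqrt{15}$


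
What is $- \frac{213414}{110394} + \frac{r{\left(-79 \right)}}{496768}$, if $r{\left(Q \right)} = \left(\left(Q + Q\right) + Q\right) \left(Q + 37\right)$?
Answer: $- \frac{8743198673}{4570017216} \approx -1.9132$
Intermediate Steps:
$r{\left(Q \right)} = 3 Q \left(37 + Q\right)$ ($r{\left(Q \right)} = \left(2 Q + Q\right) \left(37 + Q\right) = 3 Q \left(37 + Q\right)$)
$- \frac{213414}{110394} + \frac{r{\left(-79 \right)}}{496768} = - \frac{213414}{110394} + \frac{3 \left(-79\right) \left(37 - 79\right)}{496768} = \left(-213414\right) \frac{1}{110394} + 3 \left(-79\right) \left(-42\right) \frac{1}{496768} = - \frac{35569}{18399} + 9954 \cdot \frac{1}{496768} = - \frac{35569}{18399} + \frac{4977}{248384} = - \frac{8743198673}{4570017216}$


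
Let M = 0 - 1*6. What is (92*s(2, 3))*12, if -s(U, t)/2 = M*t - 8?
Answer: 57408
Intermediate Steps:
M = -6 (M = 0 - 6 = -6)
s(U, t) = 16 + 12*t (s(U, t) = -2*(-6*t - 8) = -2*(-8 - 6*t) = 16 + 12*t)
(92*s(2, 3))*12 = (92*(16 + 12*3))*12 = (92*(16 + 36))*12 = (92*52)*12 = 4784*12 = 57408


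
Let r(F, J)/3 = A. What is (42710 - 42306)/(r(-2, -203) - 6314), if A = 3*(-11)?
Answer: -404/6413 ≈ -0.062997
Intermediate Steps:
A = -33
r(F, J) = -99 (r(F, J) = 3*(-33) = -99)
(42710 - 42306)/(r(-2, -203) - 6314) = (42710 - 42306)/(-99 - 6314) = 404/(-6413) = 404*(-1/6413) = -404/6413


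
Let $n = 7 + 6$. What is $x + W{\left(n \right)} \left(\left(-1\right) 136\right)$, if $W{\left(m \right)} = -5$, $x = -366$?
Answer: $314$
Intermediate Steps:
$n = 13$
$x + W{\left(n \right)} \left(\left(-1\right) 136\right) = -366 - 5 \left(\left(-1\right) 136\right) = -366 - -680 = -366 + 680 = 314$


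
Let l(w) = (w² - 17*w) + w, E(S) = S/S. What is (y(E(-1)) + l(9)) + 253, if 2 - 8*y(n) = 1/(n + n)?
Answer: 3043/16 ≈ 190.19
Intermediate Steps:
E(S) = 1
l(w) = w² - 16*w
y(n) = ¼ - 1/(16*n) (y(n) = ¼ - 1/(8*(n + n)) = ¼ - 1/(2*n)/8 = ¼ - 1/(16*n))
(y(E(-1)) + l(9)) + 253 = ((1/16)*(-1 + 4*1)/1 + 9*(-16 + 9)) + 253 = ((1/16)*1*(-1 + 4) + 9*(-7)) + 253 = ((1/16)*1*3 - 63) + 253 = (3/16 - 63) + 253 = -1005/16 + 253 = 3043/16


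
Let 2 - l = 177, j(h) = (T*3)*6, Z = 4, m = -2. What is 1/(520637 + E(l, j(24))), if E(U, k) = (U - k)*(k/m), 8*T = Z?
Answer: 1/521465 ≈ 1.9177e-6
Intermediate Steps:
T = 1/2 (T = (1/8)*4 = 1/2 ≈ 0.50000)
j(h) = 9 (j(h) = ((1/2)*3)*6 = (3/2)*6 = 9)
l = -175 (l = 2 - 1*177 = 2 - 177 = -175)
E(U, k) = -k*(U - k)/2 (E(U, k) = (U - k)*(k/(-2)) = (U - k)*(k*(-1/2)) = (U - k)*(-k/2) = -k*(U - k)/2)
1/(520637 + E(l, j(24))) = 1/(520637 + (1/2)*9*(9 - 1*(-175))) = 1/(520637 + (1/2)*9*(9 + 175)) = 1/(520637 + (1/2)*9*184) = 1/(520637 + 828) = 1/521465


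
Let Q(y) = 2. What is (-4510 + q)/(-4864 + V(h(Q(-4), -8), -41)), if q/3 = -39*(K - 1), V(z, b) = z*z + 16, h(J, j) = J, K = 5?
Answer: 2489/2422 ≈ 1.0277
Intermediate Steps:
V(z, b) = 16 + z² (V(z, b) = z² + 16 = 16 + z²)
q = -468 (q = 3*(-39*(5 - 1)) = 3*(-39*4) = 3*(-156) = -468)
(-4510 + q)/(-4864 + V(h(Q(-4), -8), -41)) = (-4510 - 468)/(-4864 + (16 + 2²)) = -4978/(-4864 + (16 + 4)) = -4978/(-4864 + 20) = -4978/(-4844) = -4978*(-1/4844) = 2489/2422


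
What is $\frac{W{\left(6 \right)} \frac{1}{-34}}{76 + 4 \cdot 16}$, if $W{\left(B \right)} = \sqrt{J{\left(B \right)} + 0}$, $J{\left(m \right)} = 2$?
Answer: $- \frac{\sqrt{2}}{4760} \approx -0.0002971$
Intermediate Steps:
$W{\left(B \right)} = \sqrt{2}$ ($W{\left(B \right)} = \sqrt{2 + 0} = \sqrt{2}$)
$\frac{W{\left(6 \right)} \frac{1}{-34}}{76 + 4 \cdot 16} = \frac{\sqrt{2} \frac{1}{-34}}{76 + 4 \cdot 16} = \frac{\sqrt{2} \left(- \frac{1}{34}\right)}{76 + 64} = \frac{\left(- \frac{1}{34}\right) \sqrt{2}}{140} = - \frac{\sqrt{2}}{4760}$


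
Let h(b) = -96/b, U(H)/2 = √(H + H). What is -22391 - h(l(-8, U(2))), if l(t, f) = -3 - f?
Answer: -156833/7 ≈ -22405.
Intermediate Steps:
U(H) = 2*√2*√H (U(H) = 2*√(H + H) = 2*√(2*H) = 2*(√2*√H) = 2*√2*√H)
-22391 - h(l(-8, U(2))) = -22391 - (-96)/(-3 - 2*√2*√2) = -22391 - (-96)/(-3 - 1*4) = -22391 - (-96)/(-3 - 4) = -22391 - (-96)/(-7) = -22391 - (-96)*(-1)/7 = -22391 - 1*96/7 = -22391 - 96/7 = -156833/7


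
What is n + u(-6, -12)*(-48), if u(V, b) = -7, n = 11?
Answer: 347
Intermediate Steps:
n + u(-6, -12)*(-48) = 11 - 7*(-48) = 11 + 336 = 347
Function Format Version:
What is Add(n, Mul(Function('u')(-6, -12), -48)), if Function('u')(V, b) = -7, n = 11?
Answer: 347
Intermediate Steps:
Add(n, Mul(Function('u')(-6, -12), -48)) = Add(11, Mul(-7, -48)) = Add(11, 336) = 347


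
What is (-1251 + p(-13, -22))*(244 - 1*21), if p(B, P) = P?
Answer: -283879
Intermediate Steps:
(-1251 + p(-13, -22))*(244 - 1*21) = (-1251 - 22)*(244 - 1*21) = -1273*(244 - 21) = -1273*223 = -283879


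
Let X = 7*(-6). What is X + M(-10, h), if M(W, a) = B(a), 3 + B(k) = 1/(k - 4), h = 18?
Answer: -629/14 ≈ -44.929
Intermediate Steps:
X = -42
B(k) = -3 + 1/(-4 + k) (B(k) = -3 + 1/(k - 4) = -3 + 1/(-4 + k))
M(W, a) = (13 - 3*a)/(-4 + a)
X + M(-10, h) = -42 + (13 - 3*18)/(-4 + 18) = -42 + (13 - 54)/14 = -42 + (1/14)*(-41) = -42 - 41/14 = -629/14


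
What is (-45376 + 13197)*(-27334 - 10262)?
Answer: 1209801684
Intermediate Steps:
(-45376 + 13197)*(-27334 - 10262) = -32179*(-37596) = 1209801684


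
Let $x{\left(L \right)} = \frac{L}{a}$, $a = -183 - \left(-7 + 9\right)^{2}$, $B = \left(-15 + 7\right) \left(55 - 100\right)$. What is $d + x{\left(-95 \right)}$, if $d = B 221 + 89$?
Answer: $\frac{14894458}{187} \approx 79650.0$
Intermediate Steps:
$B = 360$ ($B = \left(-8\right) \left(-45\right) = 360$)
$a = -187$ ($a = -183 - 2^{2} = -183 - 4 = -187$)
$d = 79649$ ($d = 360 \cdot 221 + 89 = 79560 + 89 = 79649$)
$x{\left(L \right)} = - \frac{L}{187}$ ($x{\left(L \right)} = \frac{L}{-187} = L \left(- \frac{1}{187}\right) = - \frac{L}{187}$)
$d + x{\left(-95 \right)} = 79649 - - \frac{95}{187} = 79649 + \frac{95}{187} = \frac{14894458}{187}$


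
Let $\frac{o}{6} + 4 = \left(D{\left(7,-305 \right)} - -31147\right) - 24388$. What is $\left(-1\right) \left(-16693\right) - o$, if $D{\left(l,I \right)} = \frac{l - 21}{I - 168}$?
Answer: $- \frac{11274985}{473} \approx -23837.0$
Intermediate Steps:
$D{\left(l,I \right)} = \frac{-21 + l}{-168 + I}$
$o = \frac{19170774}{473}$ ($o = -24 + 6 \left(\left(\frac{-21 + 7}{-168 - 305} - -31147\right) - 24388\right) = -24 + 6 \left(\left(\frac{1}{-473} \left(-14\right) + 31147\right) - 24388\right) = -24 + 6 \left(\left(\left(- \frac{1}{473}\right) \left(-14\right) + 31147\right) - 24388\right) = -24 + 6 \left(\left(\frac{14}{473} + 31147\right) - 24388\right) = -24 + 6 \left(\frac{14732545}{473} - 24388\right) = -24 + 6 \cdot \frac{3197021}{473} = -24 + \frac{19182126}{473} = \frac{19170774}{473} \approx 40530.0$)
$\left(-1\right) \left(-16693\right) - o = \left(-1\right) \left(-16693\right) - \frac{19170774}{473} = 16693 - \frac{19170774}{473} = - \frac{11274985}{473}$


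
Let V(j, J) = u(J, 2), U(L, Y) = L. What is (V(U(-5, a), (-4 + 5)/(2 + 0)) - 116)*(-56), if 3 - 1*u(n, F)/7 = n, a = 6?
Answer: 5516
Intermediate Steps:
u(n, F) = 21 - 7*n
V(j, J) = 21 - 7*J
(V(U(-5, a), (-4 + 5)/(2 + 0)) - 116)*(-56) = ((21 - 7*(-4 + 5)/(2 + 0)) - 116)*(-56) = ((21 - 7/2) - 116)*(-56) = (35/2 - 116)*(-56) = -197/2*(-56) = 5516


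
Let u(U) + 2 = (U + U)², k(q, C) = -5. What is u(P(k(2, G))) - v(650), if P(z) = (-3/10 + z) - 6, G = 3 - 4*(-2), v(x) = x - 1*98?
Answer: -1081/25 ≈ -43.240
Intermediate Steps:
v(x) = -98 + x (v(x) = x - 98 = -98 + x)
G = 11 (G = 3 + 8 = 11)
P(z) = -63/10 + z (P(z) = (-3*⅒ + z) - 6 = (-3/10 + z) - 6 = -63/10 + z)
u(U) = -2 + 4*U² (u(U) = -2 + (U + U)² = -2 + (2*U)² = -2 + 4*U²)
u(P(k(2, G))) - v(650) = (-2 + 4*(-63/10 - 5)²) - (-98 + 650) = (-2 + 4*(-113/10)²) - 1*552 = (-2 + 4*(12769/100)) - 552 = (-2 + 12769/25) - 552 = 12719/25 - 552 = -1081/25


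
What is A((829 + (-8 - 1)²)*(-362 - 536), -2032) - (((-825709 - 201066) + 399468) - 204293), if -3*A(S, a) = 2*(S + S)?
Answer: 5763520/3 ≈ 1.9212e+6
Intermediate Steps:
A(S, a) = -4*S/3 (A(S, a) = -2*(S + S)/3 = -2*2*S/3 = -4*S/3)
A((829 + (-8 - 1)²)*(-362 - 536), -2032) - (((-825709 - 201066) + 399468) - 204293) = -4*(829 + (-8 - 1)²)*(-362 - 536)/3 - (((-825709 - 201066) + 399468) - 204293) = -4*(829 + (-9)²)*(-898)/3 - ((-1026775 + 399468) - 204293) = -4*(829 + 81)*(-898)/3 - (-627307 - 204293) = -3640*(-898)/3 - 1*(-831600) = -4/3*(-817180) + 831600 = 3268720/3 + 831600 = 5763520/3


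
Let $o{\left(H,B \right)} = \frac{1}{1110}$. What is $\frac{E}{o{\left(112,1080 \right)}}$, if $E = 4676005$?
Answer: $5190365550$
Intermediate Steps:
$o{\left(H,B \right)} = \frac{1}{1110}$
$\frac{E}{o{\left(112,1080 \right)}} = 4676005 \frac{1}{\frac{1}{1110}} = 4676005 \cdot 1110 = 5190365550$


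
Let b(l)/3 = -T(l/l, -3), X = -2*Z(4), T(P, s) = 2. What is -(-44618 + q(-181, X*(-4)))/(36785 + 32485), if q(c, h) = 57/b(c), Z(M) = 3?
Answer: 17851/27708 ≈ 0.64425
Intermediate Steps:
X = -6 (X = -2*3 = -6)
b(l) = -6 (b(l) = 3*(-1*2) = 3*(-2) = -6)
q(c, h) = -19/2 (q(c, h) = 57/(-6) = 57*(-⅙) = -19/2)
-(-44618 + q(-181, X*(-4)))/(36785 + 32485) = -(-44618 - 19/2)/(36785 + 32485) = -(-89255)/(2*69270) = -1*(-17851/27708) = 17851/27708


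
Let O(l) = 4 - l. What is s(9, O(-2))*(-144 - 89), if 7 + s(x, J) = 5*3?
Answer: -1864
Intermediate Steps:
s(x, J) = 8 (s(x, J) = -7 + 5*3 = -7 + 15 = 8)
s(9, O(-2))*(-144 - 89) = 8*(-144 - 89) = 8*(-233) = -1864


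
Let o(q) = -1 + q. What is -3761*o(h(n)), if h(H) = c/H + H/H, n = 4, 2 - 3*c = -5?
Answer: -26327/12 ≈ -2193.9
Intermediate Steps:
c = 7/3 (c = 2/3 - 1/3*(-5) = 2/3 + 5/3 = 7/3 ≈ 2.3333)
h(H) = 1 + 7/(3*H) (h(H) = 7/(3*H) + H/H = 7/(3*H) + 1 = 1 + 7/(3*H))
-3761*o(h(n)) = -3761*(-1 + (7/3 + 4)/4) = -3761*(-1 + (1/4)*(19/3)) = -3761*(-1 + 19/12) = -3761*7/12 = -26327/12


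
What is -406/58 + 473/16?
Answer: 361/16 ≈ 22.563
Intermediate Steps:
-406/58 + 473/16 = -406*1/58 + 473*(1/16) = -7 + 473/16 = 361/16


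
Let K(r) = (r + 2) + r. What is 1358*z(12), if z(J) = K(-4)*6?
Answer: -48888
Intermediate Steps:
K(r) = 2 + 2*r (K(r) = (2 + r) + r = 2 + 2*r)
z(J) = -36 (z(J) = (2 + 2*(-4))*6 = (2 - 8)*6 = -6*6 = -36)
1358*z(12) = 1358*(-36) = -48888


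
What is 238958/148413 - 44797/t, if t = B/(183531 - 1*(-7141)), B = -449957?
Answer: 1267782144626998/66779468241 ≈ 18985.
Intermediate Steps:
t = -449957/190672 (t = -449957/(183531 - 1*(-7141)) = -449957/(183531 + 7141) = -449957/190672 ≈ -2.3598)
238958/148413 - 44797/t = 238958/148413 - 44797/(-449957/190672) = 238958*(1/148413) - 44797*(-190672/449957) = 238958/148413 + 8541533584/449957 = 1267782144626998/66779468241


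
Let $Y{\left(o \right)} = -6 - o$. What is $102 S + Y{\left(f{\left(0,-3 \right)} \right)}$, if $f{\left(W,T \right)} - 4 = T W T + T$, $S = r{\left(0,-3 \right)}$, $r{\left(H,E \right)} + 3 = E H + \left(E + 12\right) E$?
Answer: $-3067$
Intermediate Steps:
$r{\left(H,E \right)} = -3 + E H + E \left(12 + E\right)$ ($r{\left(H,E \right)} = -3 + \left(E H + \left(E + 12\right) E\right) = -3 + \left(E H + \left(12 + E\right) E\right) = -3 + \left(E H + E \left(12 + E\right)\right) = -3 + E H + E \left(12 + E\right)$)
$S = -30$ ($S = -3 + \left(-3\right)^{2} + 12 \left(-3\right) - 0 = -3 + 9 - 36 + 0 = -30$)
$f{\left(W,T \right)} = 4 + T + W T^{2}$ ($f{\left(W,T \right)} = 4 + \left(T W T + T\right) = 4 + \left(W T^{2} + T\right) = 4 + \left(T + W T^{2}\right) = 4 + T + W T^{2}$)
$102 S + Y{\left(f{\left(0,-3 \right)} \right)} = 102 \left(-30\right) - 7 = -3060 - 7 = -3067$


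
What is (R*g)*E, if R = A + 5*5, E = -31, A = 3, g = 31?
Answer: -26908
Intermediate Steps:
R = 28 (R = 3 + 5*5 = 3 + 25 = 28)
(R*g)*E = (28*31)*(-31) = 868*(-31) = -26908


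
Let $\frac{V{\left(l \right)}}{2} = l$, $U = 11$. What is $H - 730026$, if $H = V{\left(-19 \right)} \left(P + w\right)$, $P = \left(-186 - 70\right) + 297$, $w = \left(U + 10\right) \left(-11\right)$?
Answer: $-722806$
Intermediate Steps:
$V{\left(l \right)} = 2 l$
$w = -231$ ($w = \left(11 + 10\right) \left(-11\right) = 21 \left(-11\right) = -231$)
$P = 41$ ($P = -256 + 297 = 41$)
$H = 7220$ ($H = 2 \left(-19\right) \left(41 - 231\right) = \left(-38\right) \left(-190\right) = 7220$)
$H - 730026 = 7220 - 730026 = -722806$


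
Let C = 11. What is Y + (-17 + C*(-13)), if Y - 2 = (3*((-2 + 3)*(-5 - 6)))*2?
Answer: -224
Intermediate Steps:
Y = -64 (Y = 2 + (3*((-2 + 3)*(-5 - 6)))*2 = 2 + (3*(1*(-11)))*2 = 2 + (3*(-11))*2 = 2 - 33*2 = 2 - 66 = -64)
Y + (-17 + C*(-13)) = -64 + (-17 + 11*(-13)) = -64 + (-17 - 143) = -64 - 160 = -224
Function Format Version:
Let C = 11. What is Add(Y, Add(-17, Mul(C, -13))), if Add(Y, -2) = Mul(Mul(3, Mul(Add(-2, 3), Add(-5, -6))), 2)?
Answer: -224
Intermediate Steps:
Y = -64 (Y = Add(2, Mul(Mul(3, Mul(Add(-2, 3), Add(-5, -6))), 2)) = Add(2, Mul(Mul(3, Mul(1, -11)), 2)) = Add(2, Mul(Mul(3, -11), 2)) = Add(2, Mul(-33, 2)) = Add(2, -66) = -64)
Add(Y, Add(-17, Mul(C, -13))) = Add(-64, Add(-17, Mul(11, -13))) = Add(-64, Add(-17, -143)) = Add(-64, -160) = -224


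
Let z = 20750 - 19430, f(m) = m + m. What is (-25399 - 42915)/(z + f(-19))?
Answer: -34157/641 ≈ -53.287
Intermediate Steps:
f(m) = 2*m
z = 1320
(-25399 - 42915)/(z + f(-19)) = (-25399 - 42915)/(1320 + 2*(-19)) = -68314/(1320 - 38) = -68314/1282 = -68314*1/1282 = -34157/641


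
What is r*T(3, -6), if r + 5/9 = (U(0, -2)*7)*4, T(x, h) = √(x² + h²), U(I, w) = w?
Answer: -509*√5/3 ≈ -379.39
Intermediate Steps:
T(x, h) = √(h² + x²)
r = -509/9 (r = -5/9 - 2*7*4 = -5/9 - 14*4 = -5/9 - 56 = -509/9 ≈ -56.556)
r*T(3, -6) = -509*√((-6)² + 3²)/9 = -509*√(36 + 9)/9 = -509*√5/3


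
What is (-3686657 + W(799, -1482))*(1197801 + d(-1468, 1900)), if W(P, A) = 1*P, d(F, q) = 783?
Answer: -4417810425072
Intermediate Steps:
W(P, A) = P
(-3686657 + W(799, -1482))*(1197801 + d(-1468, 1900)) = (-3686657 + 799)*(1197801 + 783) = -3685858*1198584 = -4417810425072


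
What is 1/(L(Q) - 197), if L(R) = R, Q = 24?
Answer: -1/173 ≈ -0.0057803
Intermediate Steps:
1/(L(Q) - 197) = 1/(24 - 197) = 1/(-173) = -1/173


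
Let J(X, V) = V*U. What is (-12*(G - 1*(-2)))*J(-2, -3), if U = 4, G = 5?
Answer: 1008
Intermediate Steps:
J(X, V) = 4*V (J(X, V) = V*4 = 4*V)
(-12*(G - 1*(-2)))*J(-2, -3) = (-12*(5 - 1*(-2)))*(4*(-3)) = -12*(5 + 2)*(-12) = -12*7*(-12) = -84*(-12) = 1008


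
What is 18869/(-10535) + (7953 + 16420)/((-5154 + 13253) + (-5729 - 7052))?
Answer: -345114213/49324870 ≈ -6.9968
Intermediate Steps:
18869/(-10535) + (7953 + 16420)/((-5154 + 13253) + (-5729 - 7052)) = 18869*(-1/10535) + 24373/(8099 - 12781) = -18869/10535 + 24373/(-4682) = -18869/10535 + 24373*(-1/4682) = -18869/10535 - 24373/4682 = -345114213/49324870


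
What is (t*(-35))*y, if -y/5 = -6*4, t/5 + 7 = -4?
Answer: 231000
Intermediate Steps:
t = -55 (t = -35 + 5*(-4) = -35 - 20 = -55)
y = 120 (y = -(-10)*3*4 = -(-10)*12 = -5*(-24) = 120)
(t*(-35))*y = -55*(-35)*120 = 1925*120 = 231000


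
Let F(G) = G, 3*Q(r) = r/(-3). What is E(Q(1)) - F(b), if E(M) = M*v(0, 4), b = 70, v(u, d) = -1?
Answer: -629/9 ≈ -69.889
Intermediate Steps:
Q(r) = -r/9 (Q(r) = (r/(-3))/3 = (r*(-⅓))/3 = (-r/3)/3 = -r/9)
E(M) = -M (E(M) = M*(-1) = -M)
E(Q(1)) - F(b) = -(-1)/9 - 1*70 = -1*(-⅑) - 70 = ⅑ - 70 = -629/9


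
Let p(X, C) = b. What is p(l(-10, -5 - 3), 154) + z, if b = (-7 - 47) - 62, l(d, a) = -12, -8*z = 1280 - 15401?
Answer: 13193/8 ≈ 1649.1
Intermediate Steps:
z = 14121/8 (z = -(1280 - 15401)/8 = -1/8*(-14121) = 14121/8 ≈ 1765.1)
b = -116 (b = -54 - 62 = -116)
p(X, C) = -116
p(l(-10, -5 - 3), 154) + z = -116 + 14121/8 = 13193/8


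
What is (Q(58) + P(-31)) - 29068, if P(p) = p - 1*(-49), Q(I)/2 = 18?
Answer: -29014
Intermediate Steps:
Q(I) = 36 (Q(I) = 2*18 = 36)
P(p) = 49 + p (P(p) = p + 49 = 49 + p)
(Q(58) + P(-31)) - 29068 = (36 + (49 - 31)) - 29068 = (36 + 18) - 29068 = 54 - 29068 = -29014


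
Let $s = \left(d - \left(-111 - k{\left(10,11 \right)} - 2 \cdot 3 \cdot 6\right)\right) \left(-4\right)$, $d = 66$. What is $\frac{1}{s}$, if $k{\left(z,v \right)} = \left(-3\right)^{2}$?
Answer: $- \frac{1}{888} \approx -0.0011261$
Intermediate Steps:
$k{\left(z,v \right)} = 9$
$s = -888$ ($s = \left(66 + \left(\left(\left(9 - -114\right) + 2 \cdot 3 \cdot 6\right) - 3\right)\right) \left(-4\right) = \left(66 + \left(\left(\left(9 + 114\right) + 6 \cdot 6\right) - 3\right)\right) \left(-4\right) = \left(66 + \left(\left(123 + 36\right) - 3\right)\right) \left(-4\right) = \left(66 + \left(159 - 3\right)\right) \left(-4\right) = \left(66 + 156\right) \left(-4\right) = 222 \left(-4\right) = -888$)
$\frac{1}{s} = \frac{1}{-888} = - \frac{1}{888}$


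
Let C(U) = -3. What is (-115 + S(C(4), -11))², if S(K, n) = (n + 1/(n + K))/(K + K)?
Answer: 90345025/7056 ≈ 12804.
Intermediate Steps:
S(K, n) = (n + 1/(K + n))/(2*K) (S(K, n) = (n + 1/(K + n))/((2*K)) = (n + 1/(K + n))*(1/(2*K)) = (n + 1/(K + n))/(2*K))
(-115 + S(C(4), -11))² = (-115 + (½)*(1 + (-11)² - 3*(-11))/(-3*(-3 - 11)))² = (-115 + (½)*(-⅓)*(1 + 121 + 33)/(-14))² = (-115 + (½)*(-⅓)*(-1/14)*155)² = (-115 + 155/84)² = (-9505/84)² = 90345025/7056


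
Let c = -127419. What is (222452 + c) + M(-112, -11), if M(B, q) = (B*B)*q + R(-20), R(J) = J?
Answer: -42971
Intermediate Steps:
M(B, q) = -20 + q*B**2 (M(B, q) = (B*B)*q - 20 = B**2*q - 20 = q*B**2 - 20 = -20 + q*B**2)
(222452 + c) + M(-112, -11) = (222452 - 127419) + (-20 - 11*(-112)**2) = 95033 + (-20 - 11*12544) = 95033 + (-20 - 137984) = 95033 - 138004 = -42971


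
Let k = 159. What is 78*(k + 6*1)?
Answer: 12870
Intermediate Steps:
78*(k + 6*1) = 78*(159 + 6*1) = 78*(159 + 6) = 78*165 = 12870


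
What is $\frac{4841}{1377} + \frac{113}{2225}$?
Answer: $\frac{10926826}{3063825} \approx 3.5664$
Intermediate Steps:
$\frac{4841}{1377} + \frac{113}{2225} = \frac{10926826}{3063825}$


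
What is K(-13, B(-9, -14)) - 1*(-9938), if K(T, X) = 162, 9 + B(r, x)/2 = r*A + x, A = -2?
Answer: 10100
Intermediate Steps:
B(r, x) = -18 - 4*r + 2*x (B(r, x) = -18 + 2*(r*(-2) + x) = -18 + 2*(-2*r + x) = -18 + 2*(x - 2*r) = -18 + (-4*r + 2*x) = -18 - 4*r + 2*x)
K(-13, B(-9, -14)) - 1*(-9938) = 162 - 1*(-9938) = 162 + 9938 = 10100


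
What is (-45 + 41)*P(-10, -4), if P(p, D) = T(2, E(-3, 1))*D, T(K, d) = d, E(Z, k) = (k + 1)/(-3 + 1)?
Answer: -16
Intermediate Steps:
E(Z, k) = -½ - k/2 (E(Z, k) = (1 + k)/(-2) = (1 + k)*(-½) = -½ - k/2)
P(p, D) = -D (P(p, D) = (-½ - ½*1)*D = (-½ - ½)*D = -D)
(-45 + 41)*P(-10, -4) = (-45 + 41)*(-1*(-4)) = -4*4 = -16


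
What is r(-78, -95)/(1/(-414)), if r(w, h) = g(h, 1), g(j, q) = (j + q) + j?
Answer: 78246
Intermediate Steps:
g(j, q) = q + 2*j
r(w, h) = 1 + 2*h
r(-78, -95)/(1/(-414)) = (1 + 2*(-95))/(1/(-414)) = (1 - 190)/(-1/414) = -189*(-414) = 78246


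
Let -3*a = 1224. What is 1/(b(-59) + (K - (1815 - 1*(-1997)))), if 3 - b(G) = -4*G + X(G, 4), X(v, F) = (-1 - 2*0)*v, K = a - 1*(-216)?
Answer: -1/4296 ≈ -0.00023277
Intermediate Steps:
a = -408 (a = -⅓*1224 = -408)
K = -192 (K = -408 - 1*(-216) = -408 + 216 = -192)
X(v, F) = -v (X(v, F) = (-1 + 0)*v = -v)
b(G) = 3 + 5*G (b(G) = 3 - (-4*G - G) = 3 - (-5)*G = 3 + 5*G)
1/(b(-59) + (K - (1815 - 1*(-1997)))) = 1/((3 + 5*(-59)) + (-192 - (1815 - 1*(-1997)))) = 1/((3 - 295) + (-192 - (1815 + 1997))) = 1/(-292 + (-192 - 1*3812)) = 1/(-292 + (-192 - 3812)) = 1/(-292 - 4004) = 1/(-4296) = -1/4296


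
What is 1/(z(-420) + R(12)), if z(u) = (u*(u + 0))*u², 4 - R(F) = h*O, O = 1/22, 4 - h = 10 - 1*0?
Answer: 11/342286560047 ≈ 3.2137e-11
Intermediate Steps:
h = -6 (h = 4 - (10 - 1*0) = 4 - (10 + 0) = 4 - 1*10 = 4 - 10 = -6)
O = 1/22 ≈ 0.045455
R(F) = 47/11 (R(F) = 4 - (-6)/22 = 4 - 1*(-3/11) = 4 + 3/11 = 47/11)
z(u) = u⁴ (z(u) = (u*u)*u² = u²*u² = u⁴)
1/(z(-420) + R(12)) = 1/((-420)⁴ + 47/11) = 1/(31116960000 + 47/11) = 1/(342286560047/11) = 11/342286560047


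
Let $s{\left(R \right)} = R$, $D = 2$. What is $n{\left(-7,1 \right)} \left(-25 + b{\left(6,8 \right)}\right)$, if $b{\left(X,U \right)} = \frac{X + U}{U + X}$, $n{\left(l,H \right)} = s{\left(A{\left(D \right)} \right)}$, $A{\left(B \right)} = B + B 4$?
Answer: $-240$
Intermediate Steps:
$A{\left(B \right)} = 5 B$ ($A{\left(B \right)} = B + 4 B = 5 B$)
$n{\left(l,H \right)} = 10$ ($n{\left(l,H \right)} = 5 \cdot 2 = 10$)
$b{\left(X,U \right)} = 1$ ($b{\left(X,U \right)} = \frac{U + X}{U + X} = 1$)
$n{\left(-7,1 \right)} \left(-25 + b{\left(6,8 \right)}\right) = 10 \left(-25 + 1\right) = 10 \left(-24\right) = -240$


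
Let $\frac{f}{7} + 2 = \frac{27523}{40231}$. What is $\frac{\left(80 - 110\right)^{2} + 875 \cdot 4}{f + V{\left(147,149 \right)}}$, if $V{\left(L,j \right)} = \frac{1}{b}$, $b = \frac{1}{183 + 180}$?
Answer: $\frac{2212705}{177916} \approx 12.437$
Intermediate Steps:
$f = - \frac{370573}{40231}$ ($f = -14 + 7 \cdot \frac{27523}{40231} = -14 + \frac{192661}{40231} = - \frac{370573}{40231} \approx -9.2111$)
$b = \frac{1}{363} \approx 0.0027548$
$V{\left(L,j \right)} = 363$ ($V{\left(L,j \right)} = \frac{1}{\frac{1}{363}} = 363$)
$\frac{\left(80 - 110\right)^{2} + 875 \cdot 4}{f + V{\left(147,149 \right)}} = \frac{\left(80 - 110\right)^{2} + 875 \cdot 4}{- \frac{370573}{40231} + 363} = \frac{\left(-30\right)^{2} + 3500}{\frac{14233280}{40231}} = \left(900 + 3500\right) \frac{40231}{14233280} = 4400 \cdot \frac{40231}{14233280} = \frac{2212705}{177916}$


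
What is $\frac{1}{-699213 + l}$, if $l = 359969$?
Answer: $- \frac{1}{339244} \approx -2.9477 \cdot 10^{-6}$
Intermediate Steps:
$\frac{1}{-699213 + l} = \frac{1}{-699213 + 359969} = \frac{1}{-339244} = - \frac{1}{339244}$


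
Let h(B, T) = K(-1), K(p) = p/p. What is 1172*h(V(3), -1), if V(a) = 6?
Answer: 1172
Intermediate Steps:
K(p) = 1
h(B, T) = 1
1172*h(V(3), -1) = 1172*1 = 1172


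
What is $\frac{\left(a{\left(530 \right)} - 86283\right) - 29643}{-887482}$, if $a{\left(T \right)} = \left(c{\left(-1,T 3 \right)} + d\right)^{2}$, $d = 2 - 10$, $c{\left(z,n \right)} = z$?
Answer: $\frac{115845}{887482} \approx 0.13053$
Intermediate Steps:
$d = -8$ ($d = 2 - 10 = -8$)
$a{\left(T \right)} = 81$ ($a{\left(T \right)} = \left(-1 - 8\right)^{2} = \left(-9\right)^{2} = 81$)
$\frac{\left(a{\left(530 \right)} - 86283\right) - 29643}{-887482} = \frac{\left(81 - 86283\right) - 29643}{-887482} = \left(-86202 - 29643\right) \left(- \frac{1}{887482}\right) = \left(-115845\right) \left(- \frac{1}{887482}\right) = \frac{115845}{887482}$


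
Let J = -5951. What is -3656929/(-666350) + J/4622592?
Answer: 8450262645559/1540132089600 ≈ 5.4867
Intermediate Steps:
-3656929/(-666350) + J/4622592 = -3656929/(-666350) - 5951/4622592 = -3656929*(-1/666350) - 5951*1/4622592 = 3656929/666350 - 5951/4622592 = 8450262645559/1540132089600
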